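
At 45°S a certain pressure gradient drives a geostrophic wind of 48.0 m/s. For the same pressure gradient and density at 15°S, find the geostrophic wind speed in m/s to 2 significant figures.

With the same pressure gradient and density, V_g ∝ 1/f ∝ 1/sin φ.
V₂ = V₁ · sin φ₁ / sin φ₂ = 48.0 × sin 45° / sin 15°
V₂ = 48.0 × 0.7071/0.2588 = 130 m/s

130 m/s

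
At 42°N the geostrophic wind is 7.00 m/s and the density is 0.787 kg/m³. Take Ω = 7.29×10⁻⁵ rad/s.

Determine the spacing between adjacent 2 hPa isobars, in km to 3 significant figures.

372 km

Coriolis parameter at 42°N:
f = 2Ω sin φ = 2 × 7.29×10⁻⁵ × sin 42° = 9.76×10⁻⁵ s⁻¹
Geostrophic balance rearranged: |∂P/∂n| = f ρ V_g
|∂P/∂n| = 9.76×10⁻⁵ × 0.787 × 7.00 = 5.37×10⁻⁴ Pa/m
Isobar spacing: Δn = ΔP/|∂P/∂n| = 200 Pa / 5.37×10⁻⁴ Pa/m = 372125 m ≈ 372 km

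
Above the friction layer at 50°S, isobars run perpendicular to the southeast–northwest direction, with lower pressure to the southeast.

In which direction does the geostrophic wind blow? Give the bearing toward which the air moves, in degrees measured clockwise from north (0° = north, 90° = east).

045°

The pressure-gradient force points toward the southeast (bearing 135°).
Geostrophic balance: in the Southern Hemisphere the Coriolis force deflects motion to the left, so the geostrophic wind blows 90° to the left of the pressure-gradient force (low pressure on the right).
Rotating 135° by 90° counterclockwise gives 045° — the wind blows toward the northeast.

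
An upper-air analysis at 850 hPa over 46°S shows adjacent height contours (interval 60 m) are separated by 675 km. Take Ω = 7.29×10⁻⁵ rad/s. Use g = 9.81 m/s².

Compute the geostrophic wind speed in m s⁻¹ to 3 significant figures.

8.31 m s⁻¹

Coriolis parameter at 46°S:
f = 2Ω sin φ = 2 × 7.29×10⁻⁵ × sin 46° = 1.05×10⁻⁴ s⁻¹
Height gradient: |∂Z/∂n| = 60 m / 675000 m = 8.89×10⁻⁵
On a pressure surface, geostrophic balance gives V_g = (g/f)|∂Z/∂n|:
V_g = 9.81 × 8.89×10⁻⁵ / 1.05×10⁻⁴ = 8.31 m/s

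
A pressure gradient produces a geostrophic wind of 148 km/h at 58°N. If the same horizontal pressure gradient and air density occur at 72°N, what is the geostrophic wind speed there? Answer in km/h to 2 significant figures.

With the same pressure gradient and density, V_g ∝ 1/f ∝ 1/sin φ.
V₂ = V₁ · sin φ₁ / sin φ₂ = 148 × sin 58° / sin 72°
V₂ = 148 × 0.8480/0.9511 = 130 km/h

130 km/h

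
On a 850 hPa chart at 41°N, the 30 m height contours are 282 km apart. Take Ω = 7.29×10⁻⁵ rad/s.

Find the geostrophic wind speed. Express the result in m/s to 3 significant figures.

Coriolis parameter at 41°N:
f = 2Ω sin φ = 2 × 7.29×10⁻⁵ × sin 41° = 9.57×10⁻⁵ s⁻¹
Height gradient: |∂Z/∂n| = 30 m / 282000 m = 1.06×10⁻⁴
On a pressure surface, geostrophic balance gives V_g = (g/f)|∂Z/∂n|:
V_g = 9.81 × 1.06×10⁻⁴ / 9.57×10⁻⁵ = 10.9 m/s

10.9 m/s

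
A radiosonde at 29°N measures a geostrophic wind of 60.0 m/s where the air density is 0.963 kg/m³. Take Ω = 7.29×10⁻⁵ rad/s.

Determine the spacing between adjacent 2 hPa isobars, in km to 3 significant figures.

Coriolis parameter at 29°N:
f = 2Ω sin φ = 2 × 7.29×10⁻⁵ × sin 29° = 7.07×10⁻⁵ s⁻¹
Geostrophic balance rearranged: |∂P/∂n| = f ρ V_g
|∂P/∂n| = 7.07×10⁻⁵ × 0.963 × 60.0 = 4.08×10⁻³ Pa/m
Isobar spacing: Δn = ΔP/|∂P/∂n| = 200 Pa / 4.08×10⁻³ Pa/m = 48969 m ≈ 49.0 km

49.0 km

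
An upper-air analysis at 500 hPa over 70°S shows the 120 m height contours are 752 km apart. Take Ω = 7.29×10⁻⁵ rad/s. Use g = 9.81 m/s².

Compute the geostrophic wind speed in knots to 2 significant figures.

Coriolis parameter at 70°S:
f = 2Ω sin φ = 2 × 7.29×10⁻⁵ × sin 70° = 1.37×10⁻⁴ s⁻¹
Height gradient: |∂Z/∂n| = 120 m / 752000 m = 1.60×10⁻⁴
On a pressure surface, geostrophic balance gives V_g = (g/f)|∂Z/∂n|:
V_g = 9.81 × 1.60×10⁻⁴ / 1.37×10⁻⁴ = 11.4 m/s
Converting: 11.4 m/s × 1.944 = 22 knots

22 knots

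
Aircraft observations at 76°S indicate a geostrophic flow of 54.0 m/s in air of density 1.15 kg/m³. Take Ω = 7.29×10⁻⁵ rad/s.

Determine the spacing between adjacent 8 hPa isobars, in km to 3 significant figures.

91.1 km

Coriolis parameter at 76°S:
f = 2Ω sin φ = 2 × 7.29×10⁻⁵ × sin 76° = 1.41×10⁻⁴ s⁻¹
Geostrophic balance rearranged: |∂P/∂n| = f ρ V_g
|∂P/∂n| = 1.41×10⁻⁴ × 1.15 × 54.0 = 8.79×10⁻³ Pa/m
Isobar spacing: Δn = ΔP/|∂P/∂n| = 800 Pa / 8.79×10⁻³ Pa/m = 91062 m ≈ 91.1 km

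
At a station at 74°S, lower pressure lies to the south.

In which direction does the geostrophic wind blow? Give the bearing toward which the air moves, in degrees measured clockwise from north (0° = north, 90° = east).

090°

The pressure-gradient force points toward the south (bearing 180°).
Geostrophic balance: in the Southern Hemisphere the Coriolis force deflects motion to the left, so the geostrophic wind blows 90° to the left of the pressure-gradient force (low pressure on the right).
Rotating 180° by 90° counterclockwise gives 090° — the wind blows toward the east.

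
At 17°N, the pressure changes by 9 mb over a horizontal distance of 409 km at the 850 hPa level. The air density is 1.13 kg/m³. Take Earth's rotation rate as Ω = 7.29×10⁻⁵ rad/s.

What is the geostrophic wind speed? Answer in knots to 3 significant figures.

88.8 knots

Coriolis parameter at 17°N:
f = 2Ω sin φ = 2 × 7.29×10⁻⁵ × sin 17° = 4.26×10⁻⁵ s⁻¹
Pressure gradient: |∂P/∂n| = 900 Pa / 409000 m = 2.20×10⁻³ Pa/m
Geostrophic balance (pressure-gradient force = Coriolis force):
V_g = (1/(fρ)) |∂P/∂n| = 2.20×10⁻³ / (4.26×10⁻⁵ × 1.13) = 45.7 m/s
Converting: 45.7 m/s × 1.944 = 88.8 knots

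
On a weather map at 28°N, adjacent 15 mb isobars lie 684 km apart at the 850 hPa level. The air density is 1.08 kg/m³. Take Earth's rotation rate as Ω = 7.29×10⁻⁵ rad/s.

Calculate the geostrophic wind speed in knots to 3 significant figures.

Coriolis parameter at 28°N:
f = 2Ω sin φ = 2 × 7.29×10⁻⁵ × sin 28° = 6.84×10⁻⁵ s⁻¹
Pressure gradient: |∂P/∂n| = 1500 Pa / 684000 m = 2.19×10⁻³ Pa/m
Geostrophic balance (pressure-gradient force = Coriolis force):
V_g = (1/(fρ)) |∂P/∂n| = 2.19×10⁻³ / (6.84×10⁻⁵ × 1.08) = 29.7 m/s
Converting: 29.7 m/s × 1.944 = 57.7 knots

57.7 knots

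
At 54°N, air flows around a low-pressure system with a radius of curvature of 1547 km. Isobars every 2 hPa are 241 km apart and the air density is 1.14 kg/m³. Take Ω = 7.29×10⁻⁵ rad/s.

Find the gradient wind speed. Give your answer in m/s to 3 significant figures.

5.98 m/s

Coriolis parameter at 54°N:
f = 2Ω sin φ = 2 × 7.29×10⁻⁵ × sin 54° = 1.18×10⁻⁴ s⁻¹
Pressure gradient: |∂P/∂n| = 200 Pa / 241000 m = 8.30×10⁻⁴ Pa/m
Geostrophic speed: V_g = |∂P/∂n|/(fρ) = 8.30×10⁻⁴/(1.18×10⁻⁴ × 1.14) = 6.17 m/s
Around a low, centrifugal force acts outward with Coriolis, so pressure-gradient force balances both:
(1/ρ)|∂P/∂n| = fV + V²/R  →  V² + fR·V − fR·V_g = 0
With fR = 1.18×10⁻⁴ × 1547×10³ m = 182 m/s:
V = [−fR + √((fR)² + 4 fR V_g)]/2 = [−182 + √(182² + 4×182×6.17)]/2 = 5.98 m/s
Subgeostrophic (V < V_g = 6.17 m/s), as expected around a low.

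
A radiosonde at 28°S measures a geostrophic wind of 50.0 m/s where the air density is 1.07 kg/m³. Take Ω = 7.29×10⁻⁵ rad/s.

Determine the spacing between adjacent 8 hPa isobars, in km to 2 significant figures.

220 km

Coriolis parameter at 28°S:
f = 2Ω sin φ = 2 × 7.29×10⁻⁵ × sin 28° = 6.84×10⁻⁵ s⁻¹
Geostrophic balance rearranged: |∂P/∂n| = f ρ V_g
|∂P/∂n| = 6.84×10⁻⁵ × 1.07 × 50.0 = 3.66×10⁻³ Pa/m
Isobar spacing: Δn = ΔP/|∂P/∂n| = 800 Pa / 3.66×10⁻³ Pa/m = 218459 m ≈ 220 km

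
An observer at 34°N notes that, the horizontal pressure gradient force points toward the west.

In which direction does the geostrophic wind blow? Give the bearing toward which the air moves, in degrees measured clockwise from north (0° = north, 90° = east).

The pressure-gradient force points toward the west (bearing 270°).
Geostrophic balance: in the Northern Hemisphere the Coriolis force deflects motion to the right, so the geostrophic wind blows 90° to the right of the pressure-gradient force (low pressure on the left).
Rotating 270° by 90° clockwise gives 000° — the wind blows toward the north.

000°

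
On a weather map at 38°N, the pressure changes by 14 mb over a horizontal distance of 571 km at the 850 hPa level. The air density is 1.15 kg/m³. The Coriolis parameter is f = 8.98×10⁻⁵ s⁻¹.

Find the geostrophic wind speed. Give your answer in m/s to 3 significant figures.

Pressure gradient: |∂P/∂n| = 1400 Pa / 571000 m = 2.45×10⁻³ Pa/m
Geostrophic balance (pressure-gradient force = Coriolis force):
V_g = (1/(fρ)) |∂P/∂n| = 2.45×10⁻³ / (8.98×10⁻⁵ × 1.15) = 23.7 m/s

23.7 m/s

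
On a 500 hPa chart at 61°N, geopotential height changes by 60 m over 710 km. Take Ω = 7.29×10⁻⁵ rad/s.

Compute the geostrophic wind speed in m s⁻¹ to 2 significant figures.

Coriolis parameter at 61°N:
f = 2Ω sin φ = 2 × 7.29×10⁻⁵ × sin 61° = 1.28×10⁻⁴ s⁻¹
Height gradient: |∂Z/∂n| = 60 m / 710000 m = 8.45×10⁻⁵
On a pressure surface, geostrophic balance gives V_g = (g/f)|∂Z/∂n|:
V_g = 9.81 × 8.45×10⁻⁵ / 1.28×10⁻⁴ = 6.50 m/s

6.5 m s⁻¹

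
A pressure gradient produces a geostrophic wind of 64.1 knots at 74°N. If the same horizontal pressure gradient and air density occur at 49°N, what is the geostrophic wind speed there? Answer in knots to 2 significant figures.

82 knots

With the same pressure gradient and density, V_g ∝ 1/f ∝ 1/sin φ.
V₂ = V₁ · sin φ₁ / sin φ₂ = 64.1 × sin 74° / sin 49°
V₂ = 64.1 × 0.9613/0.7547 = 82 knots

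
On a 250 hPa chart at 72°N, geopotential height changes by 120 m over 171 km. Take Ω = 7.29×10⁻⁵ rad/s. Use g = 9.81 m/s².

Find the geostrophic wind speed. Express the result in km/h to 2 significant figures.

Coriolis parameter at 72°N:
f = 2Ω sin φ = 2 × 7.29×10⁻⁵ × sin 72° = 1.39×10⁻⁴ s⁻¹
Height gradient: |∂Z/∂n| = 120 m / 171000 m = 7.02×10⁻⁴
On a pressure surface, geostrophic balance gives V_g = (g/f)|∂Z/∂n|:
V_g = 9.81 × 7.02×10⁻⁴ / 1.39×10⁻⁴ = 49.6 m/s
Converting: 49.6 m/s × 3.6 = 180 km/h

180 km/h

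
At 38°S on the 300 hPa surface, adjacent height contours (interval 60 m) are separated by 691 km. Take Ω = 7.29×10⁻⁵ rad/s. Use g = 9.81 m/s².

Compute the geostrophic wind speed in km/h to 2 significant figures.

34 km/h

Coriolis parameter at 38°S:
f = 2Ω sin φ = 2 × 7.29×10⁻⁵ × sin 38° = 8.98×10⁻⁵ s⁻¹
Height gradient: |∂Z/∂n| = 60 m / 691000 m = 8.68×10⁻⁵
On a pressure surface, geostrophic balance gives V_g = (g/f)|∂Z/∂n|:
V_g = 9.81 × 8.68×10⁻⁵ / 8.98×10⁻⁵ = 9.49 m/s
Converting: 9.49 m/s × 3.6 = 34 km/h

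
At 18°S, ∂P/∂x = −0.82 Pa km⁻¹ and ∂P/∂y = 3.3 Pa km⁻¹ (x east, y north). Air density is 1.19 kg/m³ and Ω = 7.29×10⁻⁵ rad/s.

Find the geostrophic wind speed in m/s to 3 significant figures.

Coriolis parameter at 18°S:
f = 2Ω sin φ = 2 × 7.29×10⁻⁵ × sin 18° = 4.51×10⁻⁵ s⁻¹
In the Southern Hemisphere f is negative: f = −4.51×10⁻⁵ s⁻¹.
Component geostrophic relations (x east, y north):
u_g = −(1/(fρ)) ∂P/∂y,  v_g = (1/(fρ)) ∂P/∂x
u_g = −(3.3×10⁻³)/(−4.51×10⁻⁵ × 1.19) = 61.5 m/s;  v_g = (−0.82×10⁻³)/(−4.51×10⁻⁵ × 1.19) = 15.3 m/s
|V_g| = √(u_g² + v_g²) = 63.4 m/s

63.4 m/s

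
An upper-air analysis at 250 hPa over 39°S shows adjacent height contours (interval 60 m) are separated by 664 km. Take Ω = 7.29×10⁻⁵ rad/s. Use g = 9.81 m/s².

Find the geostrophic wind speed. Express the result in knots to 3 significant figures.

Coriolis parameter at 39°S:
f = 2Ω sin φ = 2 × 7.29×10⁻⁵ × sin 39° = 9.18×10⁻⁵ s⁻¹
Height gradient: |∂Z/∂n| = 60 m / 664000 m = 9.04×10⁻⁵
On a pressure surface, geostrophic balance gives V_g = (g/f)|∂Z/∂n|:
V_g = 9.81 × 9.04×10⁻⁵ / 9.18×10⁻⁵ = 9.66 m/s
Converting: 9.66 m/s × 1.944 = 18.8 knots

18.8 knots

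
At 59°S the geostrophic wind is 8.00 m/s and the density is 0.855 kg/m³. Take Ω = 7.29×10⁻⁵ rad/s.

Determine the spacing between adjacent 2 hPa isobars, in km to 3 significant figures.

Coriolis parameter at 59°S:
f = 2Ω sin φ = 2 × 7.29×10⁻⁵ × sin 59° = 1.25×10⁻⁴ s⁻¹
Geostrophic balance rearranged: |∂P/∂n| = f ρ V_g
|∂P/∂n| = 1.25×10⁻⁴ × 0.855 × 8.00 = 8.55×10⁻⁴ Pa/m
Isobar spacing: Δn = ΔP/|∂P/∂n| = 200 Pa / 8.55×10⁻⁴ Pa/m = 233965 m ≈ 234 km

234 km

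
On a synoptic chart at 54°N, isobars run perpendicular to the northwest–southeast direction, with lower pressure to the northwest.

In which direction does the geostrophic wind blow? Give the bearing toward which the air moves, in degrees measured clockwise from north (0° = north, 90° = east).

The pressure-gradient force points toward the northwest (bearing 315°).
Geostrophic balance: in the Northern Hemisphere the Coriolis force deflects motion to the right, so the geostrophic wind blows 90° to the right of the pressure-gradient force (low pressure on the left).
Rotating 315° by 90° clockwise gives 045° — the wind blows toward the northeast.

045°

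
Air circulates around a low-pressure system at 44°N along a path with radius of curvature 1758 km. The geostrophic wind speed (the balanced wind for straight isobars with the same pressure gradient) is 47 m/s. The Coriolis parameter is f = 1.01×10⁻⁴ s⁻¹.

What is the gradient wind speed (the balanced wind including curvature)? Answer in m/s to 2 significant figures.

Around a low, centrifugal force acts outward with Coriolis, so pressure-gradient force balances both:
(1/ρ)|∂P/∂n| = fV + V²/R  →  V² + fR·V − fR·V_g = 0
With fR = 1.01×10⁻⁴ × 1758×10³ m = 178 m/s:
V = [−fR + √((fR)² + 4 fR V_g)]/2 = [−178 + √(178² + 4×178×47)]/2 = 38.6 m/s
Subgeostrophic (V < V_g = 47 m/s), as expected around a low.

39 m/s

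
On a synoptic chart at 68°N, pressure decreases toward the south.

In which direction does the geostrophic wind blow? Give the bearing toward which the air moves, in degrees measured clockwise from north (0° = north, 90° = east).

The pressure-gradient force points toward the south (bearing 180°).
Geostrophic balance: in the Northern Hemisphere the Coriolis force deflects motion to the right, so the geostrophic wind blows 90° to the right of the pressure-gradient force (low pressure on the left).
Rotating 180° by 90° clockwise gives 270° — the wind blows toward the west.

270°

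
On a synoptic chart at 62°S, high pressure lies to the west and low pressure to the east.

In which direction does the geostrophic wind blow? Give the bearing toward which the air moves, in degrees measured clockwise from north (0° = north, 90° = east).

The pressure-gradient force points toward the east (bearing 090°).
Geostrophic balance: in the Southern Hemisphere the Coriolis force deflects motion to the left, so the geostrophic wind blows 90° to the left of the pressure-gradient force (low pressure on the right).
Rotating 090° by 90° counterclockwise gives 000° — the wind blows toward the north.

000°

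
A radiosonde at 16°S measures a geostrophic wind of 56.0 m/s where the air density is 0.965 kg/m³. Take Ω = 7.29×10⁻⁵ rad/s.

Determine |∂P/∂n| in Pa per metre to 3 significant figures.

2.17×10⁻³ Pa/m

Coriolis parameter at 16°S:
f = 2Ω sin φ = 2 × 7.29×10⁻⁵ × sin 16° = 4.02×10⁻⁵ s⁻¹
Geostrophic balance rearranged: |∂P/∂n| = f ρ V_g
|∂P/∂n| = 4.02×10⁻⁵ × 0.965 × 56.0 = 2.17×10⁻³ Pa/m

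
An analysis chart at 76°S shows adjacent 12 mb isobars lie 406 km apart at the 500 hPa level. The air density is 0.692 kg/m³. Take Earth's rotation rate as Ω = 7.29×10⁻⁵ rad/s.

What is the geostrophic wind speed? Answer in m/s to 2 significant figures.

30 m/s

Coriolis parameter at 76°S:
f = 2Ω sin φ = 2 × 7.29×10⁻⁵ × sin 76° = 1.41×10⁻⁴ s⁻¹
Pressure gradient: |∂P/∂n| = 1200 Pa / 406000 m = 2.96×10⁻³ Pa/m
Geostrophic balance (pressure-gradient force = Coriolis force):
V_g = (1/(fρ)) |∂P/∂n| = 2.96×10⁻³ / (1.41×10⁻⁴ × 0.692) = 30.2 m/s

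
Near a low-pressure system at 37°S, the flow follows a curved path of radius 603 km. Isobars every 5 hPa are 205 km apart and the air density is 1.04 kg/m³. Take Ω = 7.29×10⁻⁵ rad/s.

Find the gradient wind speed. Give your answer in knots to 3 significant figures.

Coriolis parameter at 37°S:
f = 2Ω sin φ = 2 × 7.29×10⁻⁵ × sin 37° = 8.77×10⁻⁵ s⁻¹
Pressure gradient: |∂P/∂n| = 500 Pa / 205000 m = 2.44×10⁻³ Pa/m
Geostrophic speed: V_g = |∂P/∂n|/(fρ) = 2.44×10⁻³/(8.77×10⁻⁵ × 1.04) = 26.7 m/s
Around a low, centrifugal force acts outward with Coriolis, so pressure-gradient force balances both:
(1/ρ)|∂P/∂n| = fV + V²/R  →  V² + fR·V − fR·V_g = 0
With fR = 8.77×10⁻⁵ × 603×10³ m = 52.9 m/s:
V = [−fR + √((fR)² + 4 fR V_g)]/2 = [−52.9 + √(52.9² + 4×52.9×26.7)]/2 = 19.5 m/s
Subgeostrophic (V < V_g = 26.7 m/s), as expected around a low.
Converting: 19.5 m/s × 1.944 = 38.0 knots

38.0 knots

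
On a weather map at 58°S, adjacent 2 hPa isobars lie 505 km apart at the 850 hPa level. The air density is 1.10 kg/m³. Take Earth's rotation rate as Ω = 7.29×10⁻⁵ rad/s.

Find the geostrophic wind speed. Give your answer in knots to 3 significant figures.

Coriolis parameter at 58°S:
f = 2Ω sin φ = 2 × 7.29×10⁻⁵ × sin 58° = 1.24×10⁻⁴ s⁻¹
Pressure gradient: |∂P/∂n| = 200 Pa / 505000 m = 3.96×10⁻⁴ Pa/m
Geostrophic balance (pressure-gradient force = Coriolis force):
V_g = (1/(fρ)) |∂P/∂n| = 3.96×10⁻⁴ / (1.24×10⁻⁴ × 1.10) = 2.91 m/s
Converting: 2.91 m/s × 1.944 = 5.66 knots

5.66 knots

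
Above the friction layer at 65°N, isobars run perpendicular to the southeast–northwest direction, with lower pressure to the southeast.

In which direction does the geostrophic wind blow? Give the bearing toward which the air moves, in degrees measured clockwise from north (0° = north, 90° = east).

The pressure-gradient force points toward the southeast (bearing 135°).
Geostrophic balance: in the Northern Hemisphere the Coriolis force deflects motion to the right, so the geostrophic wind blows 90° to the right of the pressure-gradient force (low pressure on the left).
Rotating 135° by 90° clockwise gives 225° — the wind blows toward the southwest.

225°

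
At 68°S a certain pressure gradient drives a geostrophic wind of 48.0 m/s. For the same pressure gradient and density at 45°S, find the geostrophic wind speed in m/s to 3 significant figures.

62.9 m/s

With the same pressure gradient and density, V_g ∝ 1/f ∝ 1/sin φ.
V₂ = V₁ · sin φ₁ / sin φ₂ = 48.0 × sin 68° / sin 45°
V₂ = 48.0 × 0.9272/0.7071 = 62.9 m/s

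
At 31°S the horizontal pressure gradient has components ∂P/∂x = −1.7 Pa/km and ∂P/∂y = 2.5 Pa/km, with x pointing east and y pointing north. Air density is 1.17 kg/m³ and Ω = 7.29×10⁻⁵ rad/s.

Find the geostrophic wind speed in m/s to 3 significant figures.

34.4 m/s

Coriolis parameter at 31°S:
f = 2Ω sin φ = 2 × 7.29×10⁻⁵ × sin 31° = 7.51×10⁻⁵ s⁻¹
In the Southern Hemisphere f is negative: f = −7.51×10⁻⁵ s⁻¹.
Component geostrophic relations (x east, y north):
u_g = −(1/(fρ)) ∂P/∂y,  v_g = (1/(fρ)) ∂P/∂x
u_g = −(2.5×10⁻³)/(−7.51×10⁻⁵ × 1.17) = 28.5 m/s;  v_g = (−1.7×10⁻³)/(−7.51×10⁻⁵ × 1.17) = 19.3 m/s
|V_g| = √(u_g² + v_g²) = 34.4 m/s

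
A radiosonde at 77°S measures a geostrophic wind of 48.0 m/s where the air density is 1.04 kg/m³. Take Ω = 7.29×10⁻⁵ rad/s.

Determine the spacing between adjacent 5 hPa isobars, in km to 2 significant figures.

71 km

Coriolis parameter at 77°S:
f = 2Ω sin φ = 2 × 7.29×10⁻⁵ × sin 77° = 1.42×10⁻⁴ s⁻¹
Geostrophic balance rearranged: |∂P/∂n| = f ρ V_g
|∂P/∂n| = 1.42×10⁻⁴ × 1.04 × 48.0 = 7.09×10⁻³ Pa/m
Isobar spacing: Δn = ΔP/|∂P/∂n| = 500 Pa / 7.09×10⁻³ Pa/m = 70504 m ≈ 71 km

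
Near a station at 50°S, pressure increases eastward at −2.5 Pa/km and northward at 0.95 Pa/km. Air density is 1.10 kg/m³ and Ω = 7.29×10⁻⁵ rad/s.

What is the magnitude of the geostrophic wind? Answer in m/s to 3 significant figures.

Coriolis parameter at 50°S:
f = 2Ω sin φ = 2 × 7.29×10⁻⁵ × sin 50° = 1.12×10⁻⁴ s⁻¹
In the Southern Hemisphere f is negative: f = −1.12×10⁻⁴ s⁻¹.
Component geostrophic relations (x east, y north):
u_g = −(1/(fρ)) ∂P/∂y,  v_g = (1/(fρ)) ∂P/∂x
u_g = −(0.95×10⁻³)/(−1.12×10⁻⁴ × 1.10) = 7.73 m/s;  v_g = (−2.5×10⁻³)/(−1.12×10⁻⁴ × 1.10) = 20.3 m/s
|V_g| = √(u_g² + v_g²) = 21.8 m/s

21.8 m/s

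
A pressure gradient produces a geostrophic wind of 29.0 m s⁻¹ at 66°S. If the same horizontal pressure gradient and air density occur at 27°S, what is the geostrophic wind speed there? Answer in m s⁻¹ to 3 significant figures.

With the same pressure gradient and density, V_g ∝ 1/f ∝ 1/sin φ.
V₂ = V₁ · sin φ₁ / sin φ₂ = 29.0 × sin 66° / sin 27°
V₂ = 29.0 × 0.9135/0.4540 = 58.4 m s⁻¹

58.4 m s⁻¹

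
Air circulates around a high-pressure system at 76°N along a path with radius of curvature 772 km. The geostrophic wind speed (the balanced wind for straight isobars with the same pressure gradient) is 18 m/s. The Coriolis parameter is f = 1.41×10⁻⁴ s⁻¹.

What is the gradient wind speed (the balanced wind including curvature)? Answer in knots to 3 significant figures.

44.2 knots

Around a high, pressure-gradient force acts outward with centrifugal, so Coriolis balances both:
fV = (1/ρ)|∂P/∂n| + V²/R  →  V² − fR·V + fR·V_g = 0
With fR = 1.41×10⁻⁴ × 772×10³ m = 109 m/s:
V = [fR − √((fR)² − 4 fR V_g)]/2 = [109 − √(109² − 4×109×18)]/2 = 22.8 m/s
Supergeostrophic (V > V_g = 18 m/s), as expected around a high.
Converting: 22.8 m/s × 1.944 = 44.2 knots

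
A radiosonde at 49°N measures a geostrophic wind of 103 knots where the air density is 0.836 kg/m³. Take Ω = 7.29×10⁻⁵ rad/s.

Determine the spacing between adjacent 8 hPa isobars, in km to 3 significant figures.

164 km

Coriolis parameter at 49°N:
f = 2Ω sin φ = 2 × 7.29×10⁻⁵ × sin 49° = 1.10×10⁻⁴ s⁻¹
Wind speed in SI: 103 knots = 53.0 m/s
Geostrophic balance rearranged: |∂P/∂n| = f ρ V_g
|∂P/∂n| = 1.10×10⁻⁴ × 0.836 × 53.0 = 4.87×10⁻³ Pa/m
Isobar spacing: Δn = ΔP/|∂P/∂n| = 800 Pa / 4.87×10⁻³ Pa/m = 164124 m ≈ 164 km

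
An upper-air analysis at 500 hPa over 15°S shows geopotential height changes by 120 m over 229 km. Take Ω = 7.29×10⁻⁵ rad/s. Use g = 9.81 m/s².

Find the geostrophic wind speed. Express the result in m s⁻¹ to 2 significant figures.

140 m s⁻¹

Coriolis parameter at 15°S:
f = 2Ω sin φ = 2 × 7.29×10⁻⁵ × sin 15° = 3.77×10⁻⁵ s⁻¹
Height gradient: |∂Z/∂n| = 120 m / 229000 m = 5.24×10⁻⁴
On a pressure surface, geostrophic balance gives V_g = (g/f)|∂Z/∂n|:
V_g = 9.81 × 5.24×10⁻⁴ / 3.77×10⁻⁵ = 136 m/s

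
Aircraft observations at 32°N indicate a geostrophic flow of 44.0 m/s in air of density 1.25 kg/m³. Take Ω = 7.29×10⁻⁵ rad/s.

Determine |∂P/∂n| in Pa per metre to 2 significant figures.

Coriolis parameter at 32°N:
f = 2Ω sin φ = 2 × 7.29×10⁻⁵ × sin 32° = 7.73×10⁻⁵ s⁻¹
Geostrophic balance rearranged: |∂P/∂n| = f ρ V_g
|∂P/∂n| = 7.73×10⁻⁵ × 1.25 × 44.0 = 4.25×10⁻³ Pa/m

4.2×10⁻³ Pa/m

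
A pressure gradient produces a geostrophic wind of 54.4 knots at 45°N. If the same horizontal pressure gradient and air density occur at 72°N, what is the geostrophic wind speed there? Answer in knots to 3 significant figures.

With the same pressure gradient and density, V_g ∝ 1/f ∝ 1/sin φ.
V₂ = V₁ · sin φ₁ / sin φ₂ = 54.4 × sin 45° / sin 72°
V₂ = 54.4 × 0.7071/0.9511 = 40.4 knots

40.4 knots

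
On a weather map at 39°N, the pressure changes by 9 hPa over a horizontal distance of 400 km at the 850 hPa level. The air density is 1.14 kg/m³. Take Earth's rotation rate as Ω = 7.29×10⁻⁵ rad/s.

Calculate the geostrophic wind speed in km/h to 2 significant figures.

Coriolis parameter at 39°N:
f = 2Ω sin φ = 2 × 7.29×10⁻⁵ × sin 39° = 9.18×10⁻⁵ s⁻¹
Pressure gradient: |∂P/∂n| = 900 Pa / 400000 m = 2.25×10⁻³ Pa/m
Geostrophic balance (pressure-gradient force = Coriolis force):
V_g = (1/(fρ)) |∂P/∂n| = 2.25×10⁻³ / (9.18×10⁻⁵ × 1.14) = 21.5 m/s
Converting: 21.5 m/s × 3.6 = 77 km/h

77 km/h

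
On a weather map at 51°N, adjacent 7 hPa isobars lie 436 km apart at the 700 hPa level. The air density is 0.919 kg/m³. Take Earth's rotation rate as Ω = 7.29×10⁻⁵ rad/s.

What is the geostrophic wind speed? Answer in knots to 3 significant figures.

Coriolis parameter at 51°N:
f = 2Ω sin φ = 2 × 7.29×10⁻⁵ × sin 51° = 1.13×10⁻⁴ s⁻¹
Pressure gradient: |∂P/∂n| = 700 Pa / 436000 m = 1.61×10⁻³ Pa/m
Geostrophic balance (pressure-gradient force = Coriolis force):
V_g = (1/(fρ)) |∂P/∂n| = 1.61×10⁻³ / (1.13×10⁻⁴ × 0.919) = 15.4 m/s
Converting: 15.4 m/s × 1.944 = 30.0 knots

30.0 knots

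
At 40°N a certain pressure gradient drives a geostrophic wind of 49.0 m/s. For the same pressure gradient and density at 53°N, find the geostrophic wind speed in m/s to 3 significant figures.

With the same pressure gradient and density, V_g ∝ 1/f ∝ 1/sin φ.
V₂ = V₁ · sin φ₁ / sin φ₂ = 49.0 × sin 40° / sin 53°
V₂ = 49.0 × 0.6428/0.7986 = 39.4 m/s

39.4 m/s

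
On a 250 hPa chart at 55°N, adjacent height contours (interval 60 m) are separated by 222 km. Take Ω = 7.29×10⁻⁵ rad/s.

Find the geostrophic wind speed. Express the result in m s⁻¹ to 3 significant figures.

Coriolis parameter at 55°N:
f = 2Ω sin φ = 2 × 7.29×10⁻⁵ × sin 55° = 1.19×10⁻⁴ s⁻¹
Height gradient: |∂Z/∂n| = 60 m / 222000 m = 2.70×10⁻⁴
On a pressure surface, geostrophic balance gives V_g = (g/f)|∂Z/∂n|:
V_g = 9.81 × 2.70×10⁻⁴ / 1.19×10⁻⁴ = 22.2 m/s

22.2 m s⁻¹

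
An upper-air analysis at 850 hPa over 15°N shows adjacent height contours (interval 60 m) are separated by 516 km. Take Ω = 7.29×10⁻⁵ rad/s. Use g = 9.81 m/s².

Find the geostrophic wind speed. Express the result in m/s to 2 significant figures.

Coriolis parameter at 15°N:
f = 2Ω sin φ = 2 × 7.29×10⁻⁵ × sin 15° = 3.77×10⁻⁵ s⁻¹
Height gradient: |∂Z/∂n| = 60 m / 516000 m = 1.16×10⁻⁴
On a pressure surface, geostrophic balance gives V_g = (g/f)|∂Z/∂n|:
V_g = 9.81 × 1.16×10⁻⁴ / 3.77×10⁻⁵ = 30.2 m/s

30 m/s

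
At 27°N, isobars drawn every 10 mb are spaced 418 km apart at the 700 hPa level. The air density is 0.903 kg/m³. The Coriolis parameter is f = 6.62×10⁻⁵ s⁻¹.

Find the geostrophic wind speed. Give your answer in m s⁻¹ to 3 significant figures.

Pressure gradient: |∂P/∂n| = 1000 Pa / 418000 m = 2.39×10⁻³ Pa/m
Geostrophic balance (pressure-gradient force = Coriolis force):
V_g = (1/(fρ)) |∂P/∂n| = 2.39×10⁻³ / (6.62×10⁻⁵ × 0.903) = 40.0 m/s

40.0 m s⁻¹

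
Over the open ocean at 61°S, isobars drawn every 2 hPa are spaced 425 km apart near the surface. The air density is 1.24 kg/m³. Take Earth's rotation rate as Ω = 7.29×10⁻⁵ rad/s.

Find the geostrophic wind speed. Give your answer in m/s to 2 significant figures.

Coriolis parameter at 61°S:
f = 2Ω sin φ = 2 × 7.29×10⁻⁵ × sin 61° = 1.28×10⁻⁴ s⁻¹
Pressure gradient: |∂P/∂n| = 200 Pa / 425000 m = 4.71×10⁻⁴ Pa/m
Geostrophic balance (pressure-gradient force = Coriolis force):
V_g = (1/(fρ)) |∂P/∂n| = 4.71×10⁻⁴ / (1.28×10⁻⁴ × 1.24) = 2.98 m/s

3.0 m/s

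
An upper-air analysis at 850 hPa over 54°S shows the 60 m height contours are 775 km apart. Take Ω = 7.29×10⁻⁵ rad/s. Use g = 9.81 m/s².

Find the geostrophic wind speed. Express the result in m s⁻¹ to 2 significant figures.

Coriolis parameter at 54°S:
f = 2Ω sin φ = 2 × 7.29×10⁻⁵ × sin 54° = 1.18×10⁻⁴ s⁻¹
Height gradient: |∂Z/∂n| = 60 m / 775000 m = 7.74×10⁻⁵
On a pressure surface, geostrophic balance gives V_g = (g/f)|∂Z/∂n|:
V_g = 9.81 × 7.74×10⁻⁵ / 1.18×10⁻⁴ = 6.44 m/s

6.4 m s⁻¹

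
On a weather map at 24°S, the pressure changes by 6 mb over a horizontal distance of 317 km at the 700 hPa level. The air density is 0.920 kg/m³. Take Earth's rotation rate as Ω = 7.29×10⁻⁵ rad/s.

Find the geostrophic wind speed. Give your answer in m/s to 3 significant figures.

Coriolis parameter at 24°S:
f = 2Ω sin φ = 2 × 7.29×10⁻⁵ × sin 24° = 5.93×10⁻⁵ s⁻¹
Pressure gradient: |∂P/∂n| = 600 Pa / 317000 m = 1.89×10⁻³ Pa/m
Geostrophic balance (pressure-gradient force = Coriolis force):
V_g = (1/(fρ)) |∂P/∂n| = 1.89×10⁻³ / (5.93×10⁻⁵ × 0.920) = 34.7 m/s

34.7 m/s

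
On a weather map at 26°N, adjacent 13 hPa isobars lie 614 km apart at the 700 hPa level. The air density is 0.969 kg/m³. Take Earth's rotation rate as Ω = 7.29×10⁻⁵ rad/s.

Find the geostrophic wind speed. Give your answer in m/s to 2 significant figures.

Coriolis parameter at 26°N:
f = 2Ω sin φ = 2 × 7.29×10⁻⁵ × sin 26° = 6.39×10⁻⁵ s⁻¹
Pressure gradient: |∂P/∂n| = 1300 Pa / 614000 m = 2.12×10⁻³ Pa/m
Geostrophic balance (pressure-gradient force = Coriolis force):
V_g = (1/(fρ)) |∂P/∂n| = 2.12×10⁻³ / (6.39×10⁻⁵ × 0.969) = 34.2 m/s

34 m/s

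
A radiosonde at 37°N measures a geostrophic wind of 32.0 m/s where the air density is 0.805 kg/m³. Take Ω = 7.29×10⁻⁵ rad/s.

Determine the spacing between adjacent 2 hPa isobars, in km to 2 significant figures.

88 km

Coriolis parameter at 37°N:
f = 2Ω sin φ = 2 × 7.29×10⁻⁵ × sin 37° = 8.77×10⁻⁵ s⁻¹
Geostrophic balance rearranged: |∂P/∂n| = f ρ V_g
|∂P/∂n| = 8.77×10⁻⁵ × 0.805 × 32.0 = 2.26×10⁻³ Pa/m
Isobar spacing: Δn = ΔP/|∂P/∂n| = 200 Pa / 2.26×10⁻³ Pa/m = 88484 m ≈ 88 km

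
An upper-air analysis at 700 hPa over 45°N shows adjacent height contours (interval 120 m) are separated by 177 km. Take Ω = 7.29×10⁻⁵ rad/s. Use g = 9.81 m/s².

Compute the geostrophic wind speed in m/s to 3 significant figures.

64.5 m/s

Coriolis parameter at 45°N:
f = 2Ω sin φ = 2 × 7.29×10⁻⁵ × sin 45° = 1.03×10⁻⁴ s⁻¹
Height gradient: |∂Z/∂n| = 120 m / 177000 m = 6.78×10⁻⁴
On a pressure surface, geostrophic balance gives V_g = (g/f)|∂Z/∂n|:
V_g = 9.81 × 6.78×10⁻⁴ / 1.03×10⁻⁴ = 64.5 m/s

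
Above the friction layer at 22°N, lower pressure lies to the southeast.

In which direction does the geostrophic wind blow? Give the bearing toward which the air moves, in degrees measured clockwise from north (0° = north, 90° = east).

225°

The pressure-gradient force points toward the southeast (bearing 135°).
Geostrophic balance: in the Northern Hemisphere the Coriolis force deflects motion to the right, so the geostrophic wind blows 90° to the right of the pressure-gradient force (low pressure on the left).
Rotating 135° by 90° clockwise gives 225° — the wind blows toward the southwest.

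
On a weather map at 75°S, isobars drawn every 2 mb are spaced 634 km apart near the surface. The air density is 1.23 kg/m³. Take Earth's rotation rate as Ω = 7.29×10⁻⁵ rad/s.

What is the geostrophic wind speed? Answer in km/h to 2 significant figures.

Coriolis parameter at 75°S:
f = 2Ω sin φ = 2 × 7.29×10⁻⁵ × sin 75° = 1.41×10⁻⁴ s⁻¹
Pressure gradient: |∂P/∂n| = 200 Pa / 634000 m = 3.15×10⁻⁴ Pa/m
Geostrophic balance (pressure-gradient force = Coriolis force):
V_g = (1/(fρ)) |∂P/∂n| = 3.15×10⁻⁴ / (1.41×10⁻⁴ × 1.23) = 1.82 m/s
Converting: 1.82 m/s × 3.6 = 6.6 km/h

6.6 km/h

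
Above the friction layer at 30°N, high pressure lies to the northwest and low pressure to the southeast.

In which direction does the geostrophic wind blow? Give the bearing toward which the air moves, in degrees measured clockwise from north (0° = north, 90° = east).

The pressure-gradient force points toward the southeast (bearing 135°).
Geostrophic balance: in the Northern Hemisphere the Coriolis force deflects motion to the right, so the geostrophic wind blows 90° to the right of the pressure-gradient force (low pressure on the left).
Rotating 135° by 90° clockwise gives 225° — the wind blows toward the southwest.

225°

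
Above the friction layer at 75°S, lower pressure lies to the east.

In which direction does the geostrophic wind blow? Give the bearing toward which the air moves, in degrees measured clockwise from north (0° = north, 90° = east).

000°

The pressure-gradient force points toward the east (bearing 090°).
Geostrophic balance: in the Southern Hemisphere the Coriolis force deflects motion to the left, so the geostrophic wind blows 90° to the left of the pressure-gradient force (low pressure on the right).
Rotating 090° by 90° counterclockwise gives 000° — the wind blows toward the north.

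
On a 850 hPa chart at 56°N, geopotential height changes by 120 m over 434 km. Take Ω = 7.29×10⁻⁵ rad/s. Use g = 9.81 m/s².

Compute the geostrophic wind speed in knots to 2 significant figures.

44 knots

Coriolis parameter at 56°N:
f = 2Ω sin φ = 2 × 7.29×10⁻⁵ × sin 56° = 1.21×10⁻⁴ s⁻¹
Height gradient: |∂Z/∂n| = 120 m / 434000 m = 2.76×10⁻⁴
On a pressure surface, geostrophic balance gives V_g = (g/f)|∂Z/∂n|:
V_g = 9.81 × 2.76×10⁻⁴ / 1.21×10⁻⁴ = 22.4 m/s
Converting: 22.4 m/s × 1.944 = 44 knots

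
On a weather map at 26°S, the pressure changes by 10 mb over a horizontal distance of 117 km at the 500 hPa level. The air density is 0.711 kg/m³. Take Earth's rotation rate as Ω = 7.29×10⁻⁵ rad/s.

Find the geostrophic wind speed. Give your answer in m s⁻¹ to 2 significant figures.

190 m s⁻¹

Coriolis parameter at 26°S:
f = 2Ω sin φ = 2 × 7.29×10⁻⁵ × sin 26° = 6.39×10⁻⁵ s⁻¹
Pressure gradient: |∂P/∂n| = 1000 Pa / 117000 m = 8.55×10⁻³ Pa/m
Geostrophic balance (pressure-gradient force = Coriolis force):
V_g = (1/(fρ)) |∂P/∂n| = 8.55×10⁻³ / (6.39×10⁻⁵ × 0.711) = 188 m/s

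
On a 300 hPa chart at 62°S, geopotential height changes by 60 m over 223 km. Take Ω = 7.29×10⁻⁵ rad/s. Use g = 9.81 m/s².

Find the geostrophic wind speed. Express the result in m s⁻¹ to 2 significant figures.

21 m s⁻¹

Coriolis parameter at 62°S:
f = 2Ω sin φ = 2 × 7.29×10⁻⁵ × sin 62° = 1.29×10⁻⁴ s⁻¹
Height gradient: |∂Z/∂n| = 60 m / 223000 m = 2.69×10⁻⁴
On a pressure surface, geostrophic balance gives V_g = (g/f)|∂Z/∂n|:
V_g = 9.81 × 2.69×10⁻⁴ / 1.29×10⁻⁴ = 20.5 m/s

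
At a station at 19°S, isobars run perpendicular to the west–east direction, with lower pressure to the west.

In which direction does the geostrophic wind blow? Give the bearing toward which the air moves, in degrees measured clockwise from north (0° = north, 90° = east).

180°

The pressure-gradient force points toward the west (bearing 270°).
Geostrophic balance: in the Southern Hemisphere the Coriolis force deflects motion to the left, so the geostrophic wind blows 90° to the left of the pressure-gradient force (low pressure on the right).
Rotating 270° by 90° counterclockwise gives 180° — the wind blows toward the south.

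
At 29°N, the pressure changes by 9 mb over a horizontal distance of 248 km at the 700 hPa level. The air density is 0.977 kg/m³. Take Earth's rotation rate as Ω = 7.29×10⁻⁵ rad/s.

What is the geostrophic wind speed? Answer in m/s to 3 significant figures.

Coriolis parameter at 29°N:
f = 2Ω sin φ = 2 × 7.29×10⁻⁵ × sin 29° = 7.07×10⁻⁵ s⁻¹
Pressure gradient: |∂P/∂n| = 900 Pa / 248000 m = 3.63×10⁻³ Pa/m
Geostrophic balance (pressure-gradient force = Coriolis force):
V_g = (1/(fρ)) |∂P/∂n| = 3.63×10⁻³ / (7.07×10⁻⁵ × 0.977) = 52.5 m/s

52.5 m/s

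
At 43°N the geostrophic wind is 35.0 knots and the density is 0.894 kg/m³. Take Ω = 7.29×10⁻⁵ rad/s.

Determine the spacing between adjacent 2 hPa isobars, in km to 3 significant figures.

Coriolis parameter at 43°N:
f = 2Ω sin φ = 2 × 7.29×10⁻⁵ × sin 43° = 9.94×10⁻⁵ s⁻¹
Wind speed in SI: 35.0 knots = 18.0 m/s
Geostrophic balance rearranged: |∂P/∂n| = f ρ V_g
|∂P/∂n| = 9.94×10⁻⁵ × 0.894 × 18.0 = 1.60×10⁻³ Pa/m
Isobar spacing: Δn = ΔP/|∂P/∂n| = 200 Pa / 1.60×10⁻³ Pa/m = 124953 m ≈ 125 km

125 km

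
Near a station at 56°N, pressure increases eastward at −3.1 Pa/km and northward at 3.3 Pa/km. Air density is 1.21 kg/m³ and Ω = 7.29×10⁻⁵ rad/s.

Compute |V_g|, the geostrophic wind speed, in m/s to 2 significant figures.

31 m/s

Coriolis parameter at 56°N:
f = 2Ω sin φ = 2 × 7.29×10⁻⁵ × sin 56° = 1.21×10⁻⁴ s⁻¹
Component geostrophic relations (x east, y north):
u_g = −(1/(fρ)) ∂P/∂y,  v_g = (1/(fρ)) ∂P/∂x
u_g = −(3.3×10⁻³)/(1.21×10⁻⁴ × 1.21) = −22.6 m/s;  v_g = (−3.1×10⁻³)/(1.21×10⁻⁴ × 1.21) = −21.2 m/s
|V_g| = √(u_g² + v_g²) = 31.0 m/s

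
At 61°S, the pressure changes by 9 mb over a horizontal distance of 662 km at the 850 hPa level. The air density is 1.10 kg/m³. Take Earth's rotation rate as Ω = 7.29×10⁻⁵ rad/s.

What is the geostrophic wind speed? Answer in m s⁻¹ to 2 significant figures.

9.7 m s⁻¹

Coriolis parameter at 61°S:
f = 2Ω sin φ = 2 × 7.29×10⁻⁵ × sin 61° = 1.28×10⁻⁴ s⁻¹
Pressure gradient: |∂P/∂n| = 900 Pa / 662000 m = 1.36×10⁻³ Pa/m
Geostrophic balance (pressure-gradient force = Coriolis force):
V_g = (1/(fρ)) |∂P/∂n| = 1.36×10⁻³ / (1.28×10⁻⁴ × 1.10) = 9.69 m/s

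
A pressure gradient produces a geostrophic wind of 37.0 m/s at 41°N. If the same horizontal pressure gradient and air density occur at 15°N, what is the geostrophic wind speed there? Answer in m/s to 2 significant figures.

94 m/s

With the same pressure gradient and density, V_g ∝ 1/f ∝ 1/sin φ.
V₂ = V₁ · sin φ₁ / sin φ₂ = 37.0 × sin 41° / sin 15°
V₂ = 37.0 × 0.6561/0.2588 = 94 m/s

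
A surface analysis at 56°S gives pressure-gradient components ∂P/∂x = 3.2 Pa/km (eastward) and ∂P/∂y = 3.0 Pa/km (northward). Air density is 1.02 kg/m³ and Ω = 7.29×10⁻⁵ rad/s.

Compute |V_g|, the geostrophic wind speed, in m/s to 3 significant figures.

35.6 m/s

Coriolis parameter at 56°S:
f = 2Ω sin φ = 2 × 7.29×10⁻⁵ × sin 56° = 1.21×10⁻⁴ s⁻¹
In the Southern Hemisphere f is negative: f = −1.21×10⁻⁴ s⁻¹.
Component geostrophic relations (x east, y north):
u_g = −(1/(fρ)) ∂P/∂y,  v_g = (1/(fρ)) ∂P/∂x
u_g = −(3.0×10⁻³)/(−1.21×10⁻⁴ × 1.02) = 24.3 m/s;  v_g = (3.2×10⁻³)/(−1.21×10⁻⁴ × 1.02) = −26.0 m/s
|V_g| = √(u_g² + v_g²) = 35.6 m/s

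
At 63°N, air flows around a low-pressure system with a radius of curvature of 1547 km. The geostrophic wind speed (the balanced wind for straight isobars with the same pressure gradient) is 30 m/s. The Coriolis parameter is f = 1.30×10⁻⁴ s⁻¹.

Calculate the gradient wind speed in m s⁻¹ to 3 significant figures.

26.5 m s⁻¹

Around a low, centrifugal force acts outward with Coriolis, so pressure-gradient force balances both:
(1/ρ)|∂P/∂n| = fV + V²/R  →  V² + fR·V − fR·V_g = 0
With fR = 1.30×10⁻⁴ × 1547×10³ m = 201 m/s:
V = [−fR + √((fR)² + 4 fR V_g)]/2 = [−201 + √(201² + 4×201×30)]/2 = 26.5 m/s
Subgeostrophic (V < V_g = 30 m/s), as expected around a low.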